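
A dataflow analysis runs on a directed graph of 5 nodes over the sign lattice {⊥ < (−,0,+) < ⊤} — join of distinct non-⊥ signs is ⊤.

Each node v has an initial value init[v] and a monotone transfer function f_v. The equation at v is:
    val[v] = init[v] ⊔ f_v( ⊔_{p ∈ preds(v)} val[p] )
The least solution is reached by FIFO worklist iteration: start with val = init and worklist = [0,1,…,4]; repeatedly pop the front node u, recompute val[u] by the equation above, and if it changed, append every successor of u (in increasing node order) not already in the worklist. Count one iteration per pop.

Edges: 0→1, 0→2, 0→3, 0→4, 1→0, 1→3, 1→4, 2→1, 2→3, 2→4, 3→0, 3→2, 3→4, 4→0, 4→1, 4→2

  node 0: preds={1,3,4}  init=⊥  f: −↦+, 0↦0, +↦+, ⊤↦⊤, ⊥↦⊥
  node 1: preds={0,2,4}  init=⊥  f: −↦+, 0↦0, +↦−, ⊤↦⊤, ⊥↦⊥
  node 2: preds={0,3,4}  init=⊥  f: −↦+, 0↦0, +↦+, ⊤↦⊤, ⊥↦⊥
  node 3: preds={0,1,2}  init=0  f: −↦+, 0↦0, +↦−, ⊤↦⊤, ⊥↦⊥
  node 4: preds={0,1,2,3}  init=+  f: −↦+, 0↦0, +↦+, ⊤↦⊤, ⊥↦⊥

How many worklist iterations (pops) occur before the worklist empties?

Iteration log — 8 steps:
  step 1. node 0  ⊔preds=⊤  new=⊤  old=⊥  +wl: 
  step 2. node 1  ⊔preds=⊤  new=⊤  old=⊥  +wl: 0
  step 3. node 2  ⊔preds=⊤  new=⊤  old=⊥  +wl: 1
  step 4. node 3  ⊔preds=⊤  new=⊤  old=0  +wl: 2
  step 5. node 4  ⊔preds=⊤  new=⊤  old=+  +wl: 
  step 6. node 0  ⊔preds=⊤  new=⊤  stable
  step 7. node 1  ⊔preds=⊤  new=⊤  stable
  step 8. node 2  ⊔preds=⊤  new=⊤  stable

Least fixpoint reached:
  node 0: ⊤
  node 1: ⊤
  node 2: ⊤
  node 3: ⊤
  node 4: ⊤

8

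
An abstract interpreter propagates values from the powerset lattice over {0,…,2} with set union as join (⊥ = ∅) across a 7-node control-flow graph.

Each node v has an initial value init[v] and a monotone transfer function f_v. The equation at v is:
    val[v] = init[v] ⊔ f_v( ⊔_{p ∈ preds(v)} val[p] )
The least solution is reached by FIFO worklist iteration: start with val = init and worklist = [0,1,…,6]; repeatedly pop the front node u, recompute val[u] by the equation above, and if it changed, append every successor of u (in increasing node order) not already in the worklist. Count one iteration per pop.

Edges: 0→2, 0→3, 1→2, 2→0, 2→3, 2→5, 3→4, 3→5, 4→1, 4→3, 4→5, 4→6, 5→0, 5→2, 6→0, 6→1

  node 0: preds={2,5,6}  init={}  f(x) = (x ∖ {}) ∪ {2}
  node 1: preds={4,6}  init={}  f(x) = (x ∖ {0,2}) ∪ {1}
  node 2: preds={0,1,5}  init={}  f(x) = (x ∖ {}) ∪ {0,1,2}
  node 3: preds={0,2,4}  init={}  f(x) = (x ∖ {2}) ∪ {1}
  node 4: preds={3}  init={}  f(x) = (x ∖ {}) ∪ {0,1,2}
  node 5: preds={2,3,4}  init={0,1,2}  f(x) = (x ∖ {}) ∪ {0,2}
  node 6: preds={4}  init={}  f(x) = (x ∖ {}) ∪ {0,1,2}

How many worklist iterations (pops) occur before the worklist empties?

10

Worklist (10 pops):
  #1 pop 0: in={0,1,2} → {0,1,2} (was {}); enqueue []
  #2 pop 1: in={} → {1} (was {}); enqueue []
  #3 pop 2: in={0,1,2} → {0,1,2} (was {}); enqueue [0]
  #4 pop 3: in={0,1,2} → {0,1} (was {}); enqueue []
  #5 pop 4: in={0,1} → {0,1,2} (was {}); enqueue [1,3]
  #6 pop 5: in={0,1,2} → {0,1,2} (no change)
  #7 pop 6: in={0,1,2} → {0,1,2} (was {}); enqueue []
  #8 pop 0: in={0,1,2} → {0,1,2} (no change)
  #9 pop 1: in={0,1,2} → {1} (no change)
  #10 pop 3: in={0,1,2} → {0,1} (no change)

Fixpoint:
  val[0] = {0,1,2}
  val[1] = {1}
  val[2] = {0,1,2}
  val[3] = {0,1}
  val[4] = {0,1,2}
  val[5] = {0,1,2}
  val[6] = {0,1,2}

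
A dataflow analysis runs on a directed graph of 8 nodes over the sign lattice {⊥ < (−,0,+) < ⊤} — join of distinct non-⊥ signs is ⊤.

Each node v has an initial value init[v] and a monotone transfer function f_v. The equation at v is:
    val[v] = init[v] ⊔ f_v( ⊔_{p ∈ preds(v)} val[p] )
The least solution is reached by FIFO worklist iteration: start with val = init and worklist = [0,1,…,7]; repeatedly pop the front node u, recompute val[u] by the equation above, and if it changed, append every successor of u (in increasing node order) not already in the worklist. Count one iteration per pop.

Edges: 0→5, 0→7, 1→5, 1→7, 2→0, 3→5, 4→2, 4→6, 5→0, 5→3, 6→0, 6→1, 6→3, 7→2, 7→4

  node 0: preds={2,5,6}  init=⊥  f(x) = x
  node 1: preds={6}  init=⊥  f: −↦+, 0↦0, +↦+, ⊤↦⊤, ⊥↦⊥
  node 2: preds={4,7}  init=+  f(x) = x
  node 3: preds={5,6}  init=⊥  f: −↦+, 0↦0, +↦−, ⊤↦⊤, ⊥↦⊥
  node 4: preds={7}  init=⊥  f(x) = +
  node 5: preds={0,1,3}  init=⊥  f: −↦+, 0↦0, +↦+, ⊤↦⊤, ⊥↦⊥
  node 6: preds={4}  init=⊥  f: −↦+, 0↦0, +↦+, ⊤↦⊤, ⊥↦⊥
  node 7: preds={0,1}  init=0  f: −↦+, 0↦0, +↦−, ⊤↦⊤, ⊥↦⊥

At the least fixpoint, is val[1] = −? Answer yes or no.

Worklist (18 pops):
  #1 pop 0: in=+ → + (was ⊥); enqueue []
  #2 pop 1: in=⊥ → ⊥ (no change)
  #3 pop 2: in=0 → ⊤ (was +); enqueue [0]
  #4 pop 3: in=⊥ → ⊥ (no change)
  #5 pop 4: in=0 → + (was ⊥); enqueue [2]
  #6 pop 5: in=+ → + (was ⊥); enqueue [3]
  #7 pop 6: in=+ → + (was ⊥); enqueue [1]
  #8 pop 7: in=+ → ⊤ (was 0); enqueue [4]
  #9 pop 0: in=⊤ → ⊤ (was +); enqueue [5,7]
  #10 pop 2: in=⊤ → ⊤ (no change)
  #11 pop 3: in=+ → − (was ⊥); enqueue []
  #12 pop 1: in=+ → + (was ⊥); enqueue []
  #13 pop 4: in=⊤ → + (no change)
  #14 pop 5: in=⊤ → ⊤ (was +); enqueue [0,3]
  #15 pop 7: in=⊤ → ⊤ (no change)
  #16 pop 0: in=⊤ → ⊤ (no change)
  #17 pop 3: in=⊤ → ⊤ (was −); enqueue [5]
  #18 pop 5: in=⊤ → ⊤ (no change)

Fixpoint:
  val[0] = ⊤
  val[1] = +
  val[2] = ⊤
  val[3] = ⊤
  val[4] = +
  val[5] = ⊤
  val[6] = +
  val[7] = ⊤

no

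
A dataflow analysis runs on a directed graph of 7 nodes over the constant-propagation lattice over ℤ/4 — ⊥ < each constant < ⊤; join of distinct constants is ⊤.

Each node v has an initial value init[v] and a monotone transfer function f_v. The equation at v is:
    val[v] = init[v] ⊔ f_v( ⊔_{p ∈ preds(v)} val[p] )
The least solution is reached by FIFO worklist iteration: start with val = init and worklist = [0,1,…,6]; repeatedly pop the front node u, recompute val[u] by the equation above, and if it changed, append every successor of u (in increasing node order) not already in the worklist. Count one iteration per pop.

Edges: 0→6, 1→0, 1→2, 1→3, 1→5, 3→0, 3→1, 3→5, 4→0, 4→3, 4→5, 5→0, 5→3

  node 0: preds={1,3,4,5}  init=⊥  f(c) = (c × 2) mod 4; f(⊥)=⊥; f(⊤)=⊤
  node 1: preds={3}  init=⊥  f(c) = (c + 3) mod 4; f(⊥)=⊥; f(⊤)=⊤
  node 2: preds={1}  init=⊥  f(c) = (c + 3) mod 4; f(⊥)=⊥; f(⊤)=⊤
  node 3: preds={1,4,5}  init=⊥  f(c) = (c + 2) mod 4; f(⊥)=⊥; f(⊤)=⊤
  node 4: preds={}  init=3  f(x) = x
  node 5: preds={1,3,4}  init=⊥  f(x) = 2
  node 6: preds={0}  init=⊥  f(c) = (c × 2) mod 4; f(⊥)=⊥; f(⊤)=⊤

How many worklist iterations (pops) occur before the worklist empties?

Trace (19 dequeues):
  [1] u=0 | in 3 | out 2 | prev ⊥ | push {}
  [2] u=1 | in ⊥ | out ⊥ | ==
  [3] u=2 | in ⊥ | out ⊥ | ==
  [4] u=3 | in 3 | out 1 | prev ⊥ | push {0,1}
  [5] u=4 | in ⊥ | out 3 | ==
  [6] u=5 | in ⊤ | out 2 | prev ⊥ | push {3}
  [7] u=6 | in 2 | out 0 | prev ⊥ | push {}
  [8] u=0 | in ⊤ | out ⊤ | prev 2 | push {6}
  [9] u=1 | in 1 | out 0 | prev ⊥ | push {0,2,5}
  [10] u=3 | in ⊤ | out ⊤ | prev 1 | push {1}
  [11] u=6 | in ⊤ | out ⊤ | prev 0 | push {}
  [12] u=0 | in ⊤ | out ⊤ | ==
  [13] u=2 | in 0 | out 3 | prev ⊥ | push {}
  [14] u=5 | in ⊤ | out 2 | ==
  [15] u=1 | in ⊤ | out ⊤ | prev 0 | push {0,2,3,5}
  [16] u=0 | in ⊤ | out ⊤ | ==
  [17] u=2 | in ⊤ | out ⊤ | prev 3 | push {}
  [18] u=3 | in ⊤ | out ⊤ | ==
  [19] u=5 | in ⊤ | out 2 | ==

Converged values:
  [0] ⊤
  [1] ⊤
  [2] ⊤
  [3] ⊤
  [4] 3
  [5] 2
  [6] ⊤

19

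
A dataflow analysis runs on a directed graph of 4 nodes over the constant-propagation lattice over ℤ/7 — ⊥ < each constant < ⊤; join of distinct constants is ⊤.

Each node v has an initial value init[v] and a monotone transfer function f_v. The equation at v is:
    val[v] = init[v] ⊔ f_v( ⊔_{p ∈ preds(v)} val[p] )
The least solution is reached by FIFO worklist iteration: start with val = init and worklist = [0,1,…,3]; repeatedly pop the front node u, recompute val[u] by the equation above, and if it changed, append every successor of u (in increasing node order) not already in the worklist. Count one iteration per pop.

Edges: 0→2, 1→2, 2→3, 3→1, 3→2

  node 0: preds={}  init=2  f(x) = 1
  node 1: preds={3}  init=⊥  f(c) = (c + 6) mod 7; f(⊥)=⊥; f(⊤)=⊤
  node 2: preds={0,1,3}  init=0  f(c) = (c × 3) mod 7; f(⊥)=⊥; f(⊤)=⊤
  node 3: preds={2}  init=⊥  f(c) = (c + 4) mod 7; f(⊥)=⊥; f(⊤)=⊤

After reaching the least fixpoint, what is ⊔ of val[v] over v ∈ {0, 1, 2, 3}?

⊤

Worklist (6 pops):
  #1 pop 0: in=⊥ → ⊤ (was 2); enqueue []
  #2 pop 1: in=⊥ → ⊥ (no change)
  #3 pop 2: in=⊤ → ⊤ (was 0); enqueue []
  #4 pop 3: in=⊤ → ⊤ (was ⊥); enqueue [1,2]
  #5 pop 1: in=⊤ → ⊤ (was ⊥); enqueue []
  #6 pop 2: in=⊤ → ⊤ (no change)

Fixpoint:
  val[0] = ⊤
  val[1] = ⊤
  val[2] = ⊤
  val[3] = ⊤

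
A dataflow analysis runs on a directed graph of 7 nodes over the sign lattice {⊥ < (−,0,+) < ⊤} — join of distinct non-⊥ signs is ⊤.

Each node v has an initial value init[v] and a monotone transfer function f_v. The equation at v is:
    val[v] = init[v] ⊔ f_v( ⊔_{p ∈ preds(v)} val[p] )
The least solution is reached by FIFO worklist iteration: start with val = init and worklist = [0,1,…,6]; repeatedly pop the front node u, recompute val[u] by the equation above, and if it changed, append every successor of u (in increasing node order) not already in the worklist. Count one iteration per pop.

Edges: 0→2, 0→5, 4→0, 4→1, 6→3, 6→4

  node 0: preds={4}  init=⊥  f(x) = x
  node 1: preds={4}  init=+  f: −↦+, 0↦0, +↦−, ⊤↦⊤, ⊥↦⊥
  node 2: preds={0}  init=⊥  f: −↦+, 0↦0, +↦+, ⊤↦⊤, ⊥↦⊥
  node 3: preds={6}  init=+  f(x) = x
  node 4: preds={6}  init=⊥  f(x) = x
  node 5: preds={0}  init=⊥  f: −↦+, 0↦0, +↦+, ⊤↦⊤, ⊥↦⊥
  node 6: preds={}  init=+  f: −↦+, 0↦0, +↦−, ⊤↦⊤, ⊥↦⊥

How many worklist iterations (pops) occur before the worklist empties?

11

Trace (11 dequeues):
  [1] u=0 | in ⊥ | out ⊥ | ==
  [2] u=1 | in ⊥ | out + | ==
  [3] u=2 | in ⊥ | out ⊥ | ==
  [4] u=3 | in + | out + | ==
  [5] u=4 | in + | out + | prev ⊥ | push {0,1}
  [6] u=5 | in ⊥ | out ⊥ | ==
  [7] u=6 | in ⊥ | out + | ==
  [8] u=0 | in + | out + | prev ⊥ | push {2,5}
  [9] u=1 | in + | out ⊤ | prev + | push {}
  [10] u=2 | in + | out + | prev ⊥ | push {}
  [11] u=5 | in + | out + | prev ⊥ | push {}

Converged values:
  [0] +
  [1] ⊤
  [2] +
  [3] +
  [4] +
  [5] +
  [6] +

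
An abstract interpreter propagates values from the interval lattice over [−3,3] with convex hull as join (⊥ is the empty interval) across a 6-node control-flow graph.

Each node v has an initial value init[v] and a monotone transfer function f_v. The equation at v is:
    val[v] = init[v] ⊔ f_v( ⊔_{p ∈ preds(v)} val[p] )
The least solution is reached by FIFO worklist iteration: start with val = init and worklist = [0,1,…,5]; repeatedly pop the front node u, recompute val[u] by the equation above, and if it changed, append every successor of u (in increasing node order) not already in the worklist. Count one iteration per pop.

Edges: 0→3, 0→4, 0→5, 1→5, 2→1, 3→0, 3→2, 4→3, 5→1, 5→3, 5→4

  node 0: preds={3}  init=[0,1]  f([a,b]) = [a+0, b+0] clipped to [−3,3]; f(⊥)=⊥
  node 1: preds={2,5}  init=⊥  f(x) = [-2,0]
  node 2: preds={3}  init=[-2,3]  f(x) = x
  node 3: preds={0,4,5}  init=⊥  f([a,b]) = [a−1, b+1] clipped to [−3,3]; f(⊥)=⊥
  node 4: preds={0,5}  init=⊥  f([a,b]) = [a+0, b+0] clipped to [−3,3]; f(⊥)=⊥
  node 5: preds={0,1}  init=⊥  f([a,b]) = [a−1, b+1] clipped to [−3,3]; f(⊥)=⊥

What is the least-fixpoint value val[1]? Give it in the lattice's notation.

Worklist (19 pops):
  #1 pop 0: in=⊥ → [0,1] (no change)
  #2 pop 1: in=[-2,3] → [-2,0] (was ⊥); enqueue []
  #3 pop 2: in=⊥ → [-2,3] (no change)
  #4 pop 3: in=[0,1] → [-1,2] (was ⊥); enqueue [0,2]
  #5 pop 4: in=[0,1] → [0,1] (was ⊥); enqueue [3]
  #6 pop 5: in=[-2,1] → [-3,2] (was ⊥); enqueue [1,4]
  #7 pop 0: in=[-1,2] → [-1,2] (was [0,1]); enqueue [5]
  #8 pop 2: in=[-1,2] → [-2,3] (no change)
  #9 pop 3: in=[-3,2] → [-3,3] (was [-1,2]); enqueue [0,2]
  #10 pop 1: in=[-3,3] → [-2,0] (no change)
  #11 pop 4: in=[-3,2] → [-3,2] (was [0,1]); enqueue [3]
  #12 pop 5: in=[-2,2] → [-3,3] (was [-3,2]); enqueue [1,4]
  #13 pop 0: in=[-3,3] → [-3,3] (was [-1,2]); enqueue [5]
  #14 pop 2: in=[-3,3] → [-3,3] (was [-2,3]); enqueue []
  #15 pop 3: in=[-3,3] → [-3,3] (no change)
  #16 pop 1: in=[-3,3] → [-2,0] (no change)
  #17 pop 4: in=[-3,3] → [-3,3] (was [-3,2]); enqueue [3]
  #18 pop 5: in=[-3,3] → [-3,3] (no change)
  #19 pop 3: in=[-3,3] → [-3,3] (no change)

Fixpoint:
  val[0] = [-3,3]
  val[1] = [-2,0]
  val[2] = [-3,3]
  val[3] = [-3,3]
  val[4] = [-3,3]
  val[5] = [-3,3]

[-2,0]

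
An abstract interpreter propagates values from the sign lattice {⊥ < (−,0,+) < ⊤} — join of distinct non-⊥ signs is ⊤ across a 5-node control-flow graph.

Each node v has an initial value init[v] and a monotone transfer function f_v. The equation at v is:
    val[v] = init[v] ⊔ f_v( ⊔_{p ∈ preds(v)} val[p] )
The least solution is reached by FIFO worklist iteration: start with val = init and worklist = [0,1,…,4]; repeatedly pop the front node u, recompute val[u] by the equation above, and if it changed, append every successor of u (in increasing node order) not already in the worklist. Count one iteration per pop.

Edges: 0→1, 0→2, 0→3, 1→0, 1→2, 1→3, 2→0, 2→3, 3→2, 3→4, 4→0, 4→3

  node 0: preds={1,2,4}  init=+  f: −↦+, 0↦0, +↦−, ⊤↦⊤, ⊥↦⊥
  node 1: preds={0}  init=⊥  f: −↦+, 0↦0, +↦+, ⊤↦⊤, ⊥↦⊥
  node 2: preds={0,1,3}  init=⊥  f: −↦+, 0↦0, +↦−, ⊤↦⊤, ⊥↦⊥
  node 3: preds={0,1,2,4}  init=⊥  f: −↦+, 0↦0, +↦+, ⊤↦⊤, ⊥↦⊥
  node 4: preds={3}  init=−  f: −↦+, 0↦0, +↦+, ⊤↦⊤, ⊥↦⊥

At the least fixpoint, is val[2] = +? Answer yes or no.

Trace (12 dequeues):
  [1] u=0 | in − | out + | ==
  [2] u=1 | in + | out + | prev ⊥ | push {0}
  [3] u=2 | in + | out − | prev ⊥ | push {}
  [4] u=3 | in ⊤ | out ⊤ | prev ⊥ | push {2}
  [5] u=4 | in ⊤ | out ⊤ | prev − | push {3}
  [6] u=0 | in ⊤ | out ⊤ | prev + | push {1}
  [7] u=2 | in ⊤ | out ⊤ | prev − | push {0}
  [8] u=3 | in ⊤ | out ⊤ | ==
  [9] u=1 | in ⊤ | out ⊤ | prev + | push {2,3}
  [10] u=0 | in ⊤ | out ⊤ | ==
  [11] u=2 | in ⊤ | out ⊤ | ==
  [12] u=3 | in ⊤ | out ⊤ | ==

Converged values:
  [0] ⊤
  [1] ⊤
  [2] ⊤
  [3] ⊤
  [4] ⊤

no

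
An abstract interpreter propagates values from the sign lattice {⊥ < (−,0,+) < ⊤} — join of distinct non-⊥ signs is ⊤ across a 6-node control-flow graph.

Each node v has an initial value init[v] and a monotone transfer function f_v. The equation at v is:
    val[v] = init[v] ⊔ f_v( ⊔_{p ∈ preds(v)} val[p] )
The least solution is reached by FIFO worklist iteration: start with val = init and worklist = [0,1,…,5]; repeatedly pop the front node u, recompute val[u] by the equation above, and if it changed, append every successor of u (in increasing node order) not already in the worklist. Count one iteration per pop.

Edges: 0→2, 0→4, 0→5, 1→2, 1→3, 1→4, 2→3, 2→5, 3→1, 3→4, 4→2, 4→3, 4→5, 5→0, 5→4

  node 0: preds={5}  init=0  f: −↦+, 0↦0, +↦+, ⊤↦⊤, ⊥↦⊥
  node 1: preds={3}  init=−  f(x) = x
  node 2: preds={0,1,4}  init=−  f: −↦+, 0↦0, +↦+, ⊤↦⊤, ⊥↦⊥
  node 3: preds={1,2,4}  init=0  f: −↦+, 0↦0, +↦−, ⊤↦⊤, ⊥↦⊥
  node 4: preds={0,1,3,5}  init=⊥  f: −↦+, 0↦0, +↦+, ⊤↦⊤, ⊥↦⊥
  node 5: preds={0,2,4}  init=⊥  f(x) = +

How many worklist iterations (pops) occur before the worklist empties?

Worklist (13 pops):
  #1 pop 0: in=⊥ → 0 (no change)
  #2 pop 1: in=0 → ⊤ (was −); enqueue []
  #3 pop 2: in=⊤ → ⊤ (was −); enqueue []
  #4 pop 3: in=⊤ → ⊤ (was 0); enqueue [1]
  #5 pop 4: in=⊤ → ⊤ (was ⊥); enqueue [2,3]
  #6 pop 5: in=⊤ → + (was ⊥); enqueue [0,4]
  #7 pop 1: in=⊤ → ⊤ (no change)
  #8 pop 2: in=⊤ → ⊤ (no change)
  #9 pop 3: in=⊤ → ⊤ (no change)
  #10 pop 0: in=+ → ⊤ (was 0); enqueue [2,5]
  #11 pop 4: in=⊤ → ⊤ (no change)
  #12 pop 2: in=⊤ → ⊤ (no change)
  #13 pop 5: in=⊤ → + (no change)

Fixpoint:
  val[0] = ⊤
  val[1] = ⊤
  val[2] = ⊤
  val[3] = ⊤
  val[4] = ⊤
  val[5] = +

13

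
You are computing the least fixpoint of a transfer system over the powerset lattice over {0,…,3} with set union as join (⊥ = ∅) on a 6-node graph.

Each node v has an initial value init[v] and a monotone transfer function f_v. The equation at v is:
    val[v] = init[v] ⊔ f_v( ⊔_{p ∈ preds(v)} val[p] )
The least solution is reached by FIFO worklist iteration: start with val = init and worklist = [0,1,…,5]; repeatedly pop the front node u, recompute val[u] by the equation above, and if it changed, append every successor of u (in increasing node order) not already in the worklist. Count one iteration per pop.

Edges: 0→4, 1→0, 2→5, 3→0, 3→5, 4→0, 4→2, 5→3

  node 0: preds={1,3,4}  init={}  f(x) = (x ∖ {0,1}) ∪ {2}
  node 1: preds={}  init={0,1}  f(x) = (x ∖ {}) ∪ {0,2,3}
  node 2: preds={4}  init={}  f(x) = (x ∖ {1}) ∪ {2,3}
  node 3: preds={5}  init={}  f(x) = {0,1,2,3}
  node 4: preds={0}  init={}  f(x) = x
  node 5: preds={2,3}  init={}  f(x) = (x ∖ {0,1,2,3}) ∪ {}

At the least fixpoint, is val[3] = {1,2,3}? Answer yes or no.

Worklist (11 pops):
  #1 pop 0: in={0,1} → {2} (was {}); enqueue []
  #2 pop 1: in={} → {0,1,2,3} (was {0,1}); enqueue [0]
  #3 pop 2: in={} → {2,3} (was {}); enqueue []
  #4 pop 3: in={} → {0,1,2,3} (was {}); enqueue []
  #5 pop 4: in={2} → {2} (was {}); enqueue [2]
  #6 pop 5: in={0,1,2,3} → {} (no change)
  #7 pop 0: in={0,1,2,3} → {2,3} (was {2}); enqueue [4]
  #8 pop 2: in={2} → {2,3} (no change)
  #9 pop 4: in={2,3} → {2,3} (was {2}); enqueue [0,2]
  #10 pop 0: in={0,1,2,3} → {2,3} (no change)
  #11 pop 2: in={2,3} → {2,3} (no change)

Fixpoint:
  val[0] = {2,3}
  val[1] = {0,1,2,3}
  val[2] = {2,3}
  val[3] = {0,1,2,3}
  val[4] = {2,3}
  val[5] = {}

no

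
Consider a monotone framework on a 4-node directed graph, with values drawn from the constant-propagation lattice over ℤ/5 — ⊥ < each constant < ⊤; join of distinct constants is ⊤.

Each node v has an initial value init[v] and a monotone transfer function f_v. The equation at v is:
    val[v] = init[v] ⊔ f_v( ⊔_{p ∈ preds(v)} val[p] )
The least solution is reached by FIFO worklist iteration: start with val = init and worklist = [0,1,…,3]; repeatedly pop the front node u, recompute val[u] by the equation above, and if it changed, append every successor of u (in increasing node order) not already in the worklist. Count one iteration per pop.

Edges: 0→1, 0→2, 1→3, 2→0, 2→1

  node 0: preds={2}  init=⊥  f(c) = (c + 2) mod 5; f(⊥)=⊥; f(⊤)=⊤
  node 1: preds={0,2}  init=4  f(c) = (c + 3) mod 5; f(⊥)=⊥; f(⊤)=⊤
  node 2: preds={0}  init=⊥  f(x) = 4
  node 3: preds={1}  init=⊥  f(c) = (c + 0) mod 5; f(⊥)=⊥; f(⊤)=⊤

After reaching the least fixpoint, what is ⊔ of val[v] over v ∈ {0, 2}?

Iteration log — 8 steps:
  step 1. node 0  ⊔preds=⊥  new=⊥  stable
  step 2. node 1  ⊔preds=⊥  new=4  stable
  step 3. node 2  ⊔preds=⊥  new=4  old=⊥  +wl: 0,1
  step 4. node 3  ⊔preds=4  new=4  old=⊥  +wl: 
  step 5. node 0  ⊔preds=4  new=1  old=⊥  +wl: 2
  step 6. node 1  ⊔preds=⊤  new=⊤  old=4  +wl: 3
  step 7. node 2  ⊔preds=1  new=4  stable
  step 8. node 3  ⊔preds=⊤  new=⊤  old=4  +wl: 

Least fixpoint reached:
  node 0: 1
  node 1: ⊤
  node 2: 4
  node 3: ⊤

⊤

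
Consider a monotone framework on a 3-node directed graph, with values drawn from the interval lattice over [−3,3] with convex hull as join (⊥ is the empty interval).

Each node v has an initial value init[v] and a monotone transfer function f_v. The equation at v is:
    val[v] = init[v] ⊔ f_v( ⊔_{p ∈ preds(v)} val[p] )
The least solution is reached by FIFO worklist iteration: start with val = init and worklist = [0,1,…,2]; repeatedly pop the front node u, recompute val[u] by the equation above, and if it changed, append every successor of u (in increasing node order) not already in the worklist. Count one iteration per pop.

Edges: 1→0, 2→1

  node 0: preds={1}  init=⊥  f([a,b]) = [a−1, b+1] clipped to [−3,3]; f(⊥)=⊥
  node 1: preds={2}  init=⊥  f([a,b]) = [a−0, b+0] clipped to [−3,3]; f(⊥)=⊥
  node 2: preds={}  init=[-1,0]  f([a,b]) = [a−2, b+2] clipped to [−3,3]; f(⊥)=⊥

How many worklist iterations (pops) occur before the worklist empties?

Trace (4 dequeues):
  [1] u=0 | in ⊥ | out ⊥ | ==
  [2] u=1 | in [-1,0] | out [-1,0] | prev ⊥ | push {0}
  [3] u=2 | in ⊥ | out [-1,0] | ==
  [4] u=0 | in [-1,0] | out [-2,1] | prev ⊥ | push {}

Converged values:
  [0] [-2,1]
  [1] [-1,0]
  [2] [-1,0]

4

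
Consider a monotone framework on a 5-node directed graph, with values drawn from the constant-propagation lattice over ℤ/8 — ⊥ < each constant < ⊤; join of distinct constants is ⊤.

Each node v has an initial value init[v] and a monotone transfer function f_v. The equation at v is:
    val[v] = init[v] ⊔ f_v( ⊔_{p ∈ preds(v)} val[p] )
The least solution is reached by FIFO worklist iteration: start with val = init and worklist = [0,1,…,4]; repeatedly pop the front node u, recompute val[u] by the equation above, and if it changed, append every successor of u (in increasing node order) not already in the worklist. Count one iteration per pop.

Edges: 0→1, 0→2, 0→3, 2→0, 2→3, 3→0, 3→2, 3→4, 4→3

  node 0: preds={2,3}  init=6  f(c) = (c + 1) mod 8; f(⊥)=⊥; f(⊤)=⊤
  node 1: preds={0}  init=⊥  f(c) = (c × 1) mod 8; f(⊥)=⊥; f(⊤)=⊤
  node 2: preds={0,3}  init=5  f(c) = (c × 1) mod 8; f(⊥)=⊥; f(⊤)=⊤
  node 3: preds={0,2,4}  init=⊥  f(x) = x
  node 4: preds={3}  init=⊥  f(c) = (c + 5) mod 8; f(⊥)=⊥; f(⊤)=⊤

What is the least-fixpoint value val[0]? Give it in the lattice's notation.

⊤

Worklist (9 pops):
  #1 pop 0: in=5 → 6 (no change)
  #2 pop 1: in=6 → 6 (was ⊥); enqueue []
  #3 pop 2: in=6 → ⊤ (was 5); enqueue [0]
  #4 pop 3: in=⊤ → ⊤ (was ⊥); enqueue [2]
  #5 pop 4: in=⊤ → ⊤ (was ⊥); enqueue [3]
  #6 pop 0: in=⊤ → ⊤ (was 6); enqueue [1]
  #7 pop 2: in=⊤ → ⊤ (no change)
  #8 pop 3: in=⊤ → ⊤ (no change)
  #9 pop 1: in=⊤ → ⊤ (was 6); enqueue []

Fixpoint:
  val[0] = ⊤
  val[1] = ⊤
  val[2] = ⊤
  val[3] = ⊤
  val[4] = ⊤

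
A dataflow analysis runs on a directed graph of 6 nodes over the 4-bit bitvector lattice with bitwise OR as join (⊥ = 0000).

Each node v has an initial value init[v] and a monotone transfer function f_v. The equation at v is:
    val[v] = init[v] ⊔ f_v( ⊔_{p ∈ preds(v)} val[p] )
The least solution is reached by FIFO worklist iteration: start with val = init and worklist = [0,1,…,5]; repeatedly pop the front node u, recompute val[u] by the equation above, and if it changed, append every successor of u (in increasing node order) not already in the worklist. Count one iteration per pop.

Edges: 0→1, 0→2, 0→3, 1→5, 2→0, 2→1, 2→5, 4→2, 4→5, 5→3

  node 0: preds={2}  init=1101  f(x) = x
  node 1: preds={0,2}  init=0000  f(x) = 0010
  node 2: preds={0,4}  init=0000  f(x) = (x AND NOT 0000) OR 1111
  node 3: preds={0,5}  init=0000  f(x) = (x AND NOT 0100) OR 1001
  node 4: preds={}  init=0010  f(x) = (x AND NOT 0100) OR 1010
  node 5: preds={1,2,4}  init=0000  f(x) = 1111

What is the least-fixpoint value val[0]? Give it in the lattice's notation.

Worklist (10 pops):
  #1 pop 0: in=0000 → 1101 (no change)
  #2 pop 1: in=1101 → 0010 (was 0000); enqueue []
  #3 pop 2: in=1111 → 1111 (was 0000); enqueue [0,1]
  #4 pop 3: in=1101 → 1001 (was 0000); enqueue []
  #5 pop 4: in=0000 → 1010 (was 0010); enqueue [2]
  #6 pop 5: in=1111 → 1111 (was 0000); enqueue [3]
  #7 pop 0: in=1111 → 1111 (was 1101); enqueue []
  #8 pop 1: in=1111 → 0010 (no change)
  #9 pop 2: in=1111 → 1111 (no change)
  #10 pop 3: in=1111 → 1011 (was 1001); enqueue []

Fixpoint:
  val[0] = 1111
  val[1] = 0010
  val[2] = 1111
  val[3] = 1011
  val[4] = 1010
  val[5] = 1111

1111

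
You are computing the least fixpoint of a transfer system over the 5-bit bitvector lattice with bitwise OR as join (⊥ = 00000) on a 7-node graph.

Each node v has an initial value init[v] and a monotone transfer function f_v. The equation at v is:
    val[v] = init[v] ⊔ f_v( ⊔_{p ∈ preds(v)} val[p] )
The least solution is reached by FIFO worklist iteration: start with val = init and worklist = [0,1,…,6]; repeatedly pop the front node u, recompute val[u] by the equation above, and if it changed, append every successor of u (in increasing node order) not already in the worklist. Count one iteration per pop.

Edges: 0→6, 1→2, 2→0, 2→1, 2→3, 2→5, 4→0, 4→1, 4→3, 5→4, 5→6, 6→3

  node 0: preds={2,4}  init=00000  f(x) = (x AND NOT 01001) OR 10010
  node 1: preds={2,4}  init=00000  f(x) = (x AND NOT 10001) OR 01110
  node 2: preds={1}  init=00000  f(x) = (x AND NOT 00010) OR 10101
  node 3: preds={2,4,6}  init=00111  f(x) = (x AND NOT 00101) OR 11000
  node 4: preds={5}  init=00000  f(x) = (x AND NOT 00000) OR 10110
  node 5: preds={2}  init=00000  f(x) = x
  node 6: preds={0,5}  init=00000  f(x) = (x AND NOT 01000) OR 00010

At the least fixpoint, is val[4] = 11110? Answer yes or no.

Trace (15 dequeues):
  [1] u=0 | in 00000 | out 10010 | prev 00000 | push {}
  [2] u=1 | in 00000 | out 01110 | prev 00000 | push {}
  [3] u=2 | in 01110 | out 11101 | prev 00000 | push {0,1}
  [4] u=3 | in 11101 | out 11111 | prev 00111 | push {}
  [5] u=4 | in 00000 | out 10110 | prev 00000 | push {3}
  [6] u=5 | in 11101 | out 11101 | prev 00000 | push {4}
  [7] u=6 | in 11111 | out 10111 | prev 00000 | push {}
  [8] u=0 | in 11111 | out 10110 | prev 10010 | push {6}
  [9] u=1 | in 11111 | out 01110 | ==
  [10] u=3 | in 11111 | out 11111 | ==
  [11] u=4 | in 11101 | out 11111 | prev 10110 | push {0,1,3}
  [12] u=6 | in 11111 | out 10111 | ==
  [13] u=0 | in 11111 | out 10110 | ==
  [14] u=1 | in 11111 | out 01110 | ==
  [15] u=3 | in 11111 | out 11111 | ==

Converged values:
  [0] 10110
  [1] 01110
  [2] 11101
  [3] 11111
  [4] 11111
  [5] 11101
  [6] 10111

no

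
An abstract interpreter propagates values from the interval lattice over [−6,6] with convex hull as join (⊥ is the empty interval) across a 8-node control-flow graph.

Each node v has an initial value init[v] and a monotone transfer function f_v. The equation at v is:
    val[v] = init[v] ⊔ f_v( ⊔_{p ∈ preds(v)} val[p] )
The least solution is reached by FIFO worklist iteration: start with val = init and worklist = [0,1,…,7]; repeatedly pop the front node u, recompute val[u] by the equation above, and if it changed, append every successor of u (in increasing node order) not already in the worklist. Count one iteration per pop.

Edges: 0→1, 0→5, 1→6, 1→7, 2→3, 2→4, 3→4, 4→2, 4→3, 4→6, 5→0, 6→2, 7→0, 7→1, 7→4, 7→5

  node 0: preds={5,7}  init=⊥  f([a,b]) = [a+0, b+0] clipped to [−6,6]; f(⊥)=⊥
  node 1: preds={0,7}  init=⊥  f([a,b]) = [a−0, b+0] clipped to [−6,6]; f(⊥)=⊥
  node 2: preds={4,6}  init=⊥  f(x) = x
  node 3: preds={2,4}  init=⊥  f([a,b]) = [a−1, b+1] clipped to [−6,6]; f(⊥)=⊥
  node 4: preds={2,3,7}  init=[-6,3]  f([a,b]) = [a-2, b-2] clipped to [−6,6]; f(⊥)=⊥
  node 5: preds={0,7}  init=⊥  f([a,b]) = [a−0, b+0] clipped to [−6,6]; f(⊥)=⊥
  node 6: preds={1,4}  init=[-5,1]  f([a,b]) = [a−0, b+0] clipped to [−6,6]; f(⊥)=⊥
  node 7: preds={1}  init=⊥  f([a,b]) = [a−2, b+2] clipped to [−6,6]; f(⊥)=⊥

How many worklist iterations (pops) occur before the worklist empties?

9

Iteration log — 9 steps:
  step 1. node 0  ⊔preds=⊥  new=⊥  stable
  step 2. node 1  ⊔preds=⊥  new=⊥  stable
  step 3. node 2  ⊔preds=[-6,3]  new=[-6,3]  old=⊥  +wl: 
  step 4. node 3  ⊔preds=[-6,3]  new=[-6,4]  old=⊥  +wl: 
  step 5. node 4  ⊔preds=[-6,4]  new=[-6,3]  stable
  step 6. node 5  ⊔preds=⊥  new=⊥  stable
  step 7. node 6  ⊔preds=[-6,3]  new=[-6,3]  old=[-5,1]  +wl: 2
  step 8. node 7  ⊔preds=⊥  new=⊥  stable
  step 9. node 2  ⊔preds=[-6,3]  new=[-6,3]  stable

Least fixpoint reached:
  node 0: ⊥
  node 1: ⊥
  node 2: [-6,3]
  node 3: [-6,4]
  node 4: [-6,3]
  node 5: ⊥
  node 6: [-6,3]
  node 7: ⊥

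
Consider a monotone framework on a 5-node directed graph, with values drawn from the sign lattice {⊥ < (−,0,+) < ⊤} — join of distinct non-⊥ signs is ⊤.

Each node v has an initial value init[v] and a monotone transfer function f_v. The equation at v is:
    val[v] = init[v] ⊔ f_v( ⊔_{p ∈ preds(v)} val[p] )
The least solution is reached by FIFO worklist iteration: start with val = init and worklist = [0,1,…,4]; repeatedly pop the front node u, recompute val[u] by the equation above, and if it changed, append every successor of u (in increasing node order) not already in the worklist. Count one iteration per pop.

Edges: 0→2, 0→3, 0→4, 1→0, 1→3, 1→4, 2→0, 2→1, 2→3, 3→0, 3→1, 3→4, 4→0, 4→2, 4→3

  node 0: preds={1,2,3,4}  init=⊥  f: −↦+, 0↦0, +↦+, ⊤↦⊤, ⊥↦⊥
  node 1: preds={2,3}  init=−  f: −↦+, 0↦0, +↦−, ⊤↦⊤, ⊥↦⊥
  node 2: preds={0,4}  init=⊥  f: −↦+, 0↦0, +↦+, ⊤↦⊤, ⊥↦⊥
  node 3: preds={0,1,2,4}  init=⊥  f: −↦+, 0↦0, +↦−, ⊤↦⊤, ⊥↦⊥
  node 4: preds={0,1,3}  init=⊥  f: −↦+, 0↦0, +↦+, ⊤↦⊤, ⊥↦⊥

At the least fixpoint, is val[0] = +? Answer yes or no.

Worklist (12 pops):
  #1 pop 0: in=− → + (was ⊥); enqueue []
  #2 pop 1: in=⊥ → − (no change)
  #3 pop 2: in=+ → + (was ⊥); enqueue [0,1]
  #4 pop 3: in=⊤ → ⊤ (was ⊥); enqueue []
  #5 pop 4: in=⊤ → ⊤ (was ⊥); enqueue [2,3]
  #6 pop 0: in=⊤ → ⊤ (was +); enqueue [4]
  #7 pop 1: in=⊤ → ⊤ (was −); enqueue [0]
  #8 pop 2: in=⊤ → ⊤ (was +); enqueue [1]
  #9 pop 3: in=⊤ → ⊤ (no change)
  #10 pop 4: in=⊤ → ⊤ (no change)
  #11 pop 0: in=⊤ → ⊤ (no change)
  #12 pop 1: in=⊤ → ⊤ (no change)

Fixpoint:
  val[0] = ⊤
  val[1] = ⊤
  val[2] = ⊤
  val[3] = ⊤
  val[4] = ⊤

no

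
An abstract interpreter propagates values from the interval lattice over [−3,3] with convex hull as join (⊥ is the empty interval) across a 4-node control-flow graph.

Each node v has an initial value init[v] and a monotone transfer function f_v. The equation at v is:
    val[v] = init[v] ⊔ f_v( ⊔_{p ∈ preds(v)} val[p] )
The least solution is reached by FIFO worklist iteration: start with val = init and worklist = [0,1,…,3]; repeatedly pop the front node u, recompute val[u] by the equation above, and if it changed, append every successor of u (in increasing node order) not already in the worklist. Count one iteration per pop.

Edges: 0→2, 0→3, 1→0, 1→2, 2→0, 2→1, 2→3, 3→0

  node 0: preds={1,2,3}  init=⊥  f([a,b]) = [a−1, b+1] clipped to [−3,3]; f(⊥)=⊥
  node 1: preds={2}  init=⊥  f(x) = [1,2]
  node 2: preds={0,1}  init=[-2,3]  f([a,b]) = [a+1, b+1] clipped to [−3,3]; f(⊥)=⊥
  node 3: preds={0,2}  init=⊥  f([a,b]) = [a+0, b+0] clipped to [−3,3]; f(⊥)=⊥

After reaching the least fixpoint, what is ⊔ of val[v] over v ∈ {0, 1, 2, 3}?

[-3,3]

Worklist (5 pops):
  #1 pop 0: in=[-2,3] → [-3,3] (was ⊥); enqueue []
  #2 pop 1: in=[-2,3] → [1,2] (was ⊥); enqueue [0]
  #3 pop 2: in=[-3,3] → [-2,3] (no change)
  #4 pop 3: in=[-3,3] → [-3,3] (was ⊥); enqueue []
  #5 pop 0: in=[-3,3] → [-3,3] (no change)

Fixpoint:
  val[0] = [-3,3]
  val[1] = [1,2]
  val[2] = [-2,3]
  val[3] = [-3,3]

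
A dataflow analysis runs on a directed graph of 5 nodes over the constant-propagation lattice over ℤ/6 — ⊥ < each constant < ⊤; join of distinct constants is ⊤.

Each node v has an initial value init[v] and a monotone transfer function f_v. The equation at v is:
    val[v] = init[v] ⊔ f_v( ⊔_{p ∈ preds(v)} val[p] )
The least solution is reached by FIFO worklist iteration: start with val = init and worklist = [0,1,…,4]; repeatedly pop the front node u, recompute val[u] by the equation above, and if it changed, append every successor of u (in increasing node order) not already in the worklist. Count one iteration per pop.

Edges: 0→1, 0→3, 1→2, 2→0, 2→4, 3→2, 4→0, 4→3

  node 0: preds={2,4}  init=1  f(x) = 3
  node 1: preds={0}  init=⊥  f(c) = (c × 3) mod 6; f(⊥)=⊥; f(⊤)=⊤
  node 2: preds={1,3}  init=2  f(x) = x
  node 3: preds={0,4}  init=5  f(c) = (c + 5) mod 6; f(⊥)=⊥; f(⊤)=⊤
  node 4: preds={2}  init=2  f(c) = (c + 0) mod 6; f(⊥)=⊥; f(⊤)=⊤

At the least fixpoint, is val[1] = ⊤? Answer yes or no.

yes

Iteration log — 8 steps:
  step 1. node 0  ⊔preds=2  new=⊤  old=1  +wl: 
  step 2. node 1  ⊔preds=⊤  new=⊤  old=⊥  +wl: 
  step 3. node 2  ⊔preds=⊤  new=⊤  old=2  +wl: 0
  step 4. node 3  ⊔preds=⊤  new=⊤  old=5  +wl: 2
  step 5. node 4  ⊔preds=⊤  new=⊤  old=2  +wl: 3
  step 6. node 0  ⊔preds=⊤  new=⊤  stable
  step 7. node 2  ⊔preds=⊤  new=⊤  stable
  step 8. node 3  ⊔preds=⊤  new=⊤  stable

Least fixpoint reached:
  node 0: ⊤
  node 1: ⊤
  node 2: ⊤
  node 3: ⊤
  node 4: ⊤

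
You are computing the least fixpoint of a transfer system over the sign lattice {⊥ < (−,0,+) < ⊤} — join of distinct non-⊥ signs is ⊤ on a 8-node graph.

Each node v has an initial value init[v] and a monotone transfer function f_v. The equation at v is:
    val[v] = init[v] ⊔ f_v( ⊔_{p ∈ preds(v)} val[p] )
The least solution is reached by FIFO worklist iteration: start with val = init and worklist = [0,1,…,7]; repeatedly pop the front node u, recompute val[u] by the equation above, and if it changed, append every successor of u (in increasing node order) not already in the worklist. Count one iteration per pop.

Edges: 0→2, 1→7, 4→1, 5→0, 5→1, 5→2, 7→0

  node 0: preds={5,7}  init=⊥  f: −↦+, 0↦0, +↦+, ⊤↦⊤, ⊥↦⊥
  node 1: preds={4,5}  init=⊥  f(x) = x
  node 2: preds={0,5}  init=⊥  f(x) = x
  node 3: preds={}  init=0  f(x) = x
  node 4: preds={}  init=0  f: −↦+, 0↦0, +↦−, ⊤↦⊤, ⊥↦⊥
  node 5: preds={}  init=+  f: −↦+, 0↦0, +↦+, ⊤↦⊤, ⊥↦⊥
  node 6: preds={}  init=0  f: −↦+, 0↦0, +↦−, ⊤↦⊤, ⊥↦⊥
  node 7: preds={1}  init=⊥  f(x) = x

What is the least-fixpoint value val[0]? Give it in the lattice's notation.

Worklist (10 pops):
  #1 pop 0: in=+ → + (was ⊥); enqueue []
  #2 pop 1: in=⊤ → ⊤ (was ⊥); enqueue []
  #3 pop 2: in=+ → + (was ⊥); enqueue []
  #4 pop 3: in=⊥ → 0 (no change)
  #5 pop 4: in=⊥ → 0 (no change)
  #6 pop 5: in=⊥ → + (no change)
  #7 pop 6: in=⊥ → 0 (no change)
  #8 pop 7: in=⊤ → ⊤ (was ⊥); enqueue [0]
  #9 pop 0: in=⊤ → ⊤ (was +); enqueue [2]
  #10 pop 2: in=⊤ → ⊤ (was +); enqueue []

Fixpoint:
  val[0] = ⊤
  val[1] = ⊤
  val[2] = ⊤
  val[3] = 0
  val[4] = 0
  val[5] = +
  val[6] = 0
  val[7] = ⊤

⊤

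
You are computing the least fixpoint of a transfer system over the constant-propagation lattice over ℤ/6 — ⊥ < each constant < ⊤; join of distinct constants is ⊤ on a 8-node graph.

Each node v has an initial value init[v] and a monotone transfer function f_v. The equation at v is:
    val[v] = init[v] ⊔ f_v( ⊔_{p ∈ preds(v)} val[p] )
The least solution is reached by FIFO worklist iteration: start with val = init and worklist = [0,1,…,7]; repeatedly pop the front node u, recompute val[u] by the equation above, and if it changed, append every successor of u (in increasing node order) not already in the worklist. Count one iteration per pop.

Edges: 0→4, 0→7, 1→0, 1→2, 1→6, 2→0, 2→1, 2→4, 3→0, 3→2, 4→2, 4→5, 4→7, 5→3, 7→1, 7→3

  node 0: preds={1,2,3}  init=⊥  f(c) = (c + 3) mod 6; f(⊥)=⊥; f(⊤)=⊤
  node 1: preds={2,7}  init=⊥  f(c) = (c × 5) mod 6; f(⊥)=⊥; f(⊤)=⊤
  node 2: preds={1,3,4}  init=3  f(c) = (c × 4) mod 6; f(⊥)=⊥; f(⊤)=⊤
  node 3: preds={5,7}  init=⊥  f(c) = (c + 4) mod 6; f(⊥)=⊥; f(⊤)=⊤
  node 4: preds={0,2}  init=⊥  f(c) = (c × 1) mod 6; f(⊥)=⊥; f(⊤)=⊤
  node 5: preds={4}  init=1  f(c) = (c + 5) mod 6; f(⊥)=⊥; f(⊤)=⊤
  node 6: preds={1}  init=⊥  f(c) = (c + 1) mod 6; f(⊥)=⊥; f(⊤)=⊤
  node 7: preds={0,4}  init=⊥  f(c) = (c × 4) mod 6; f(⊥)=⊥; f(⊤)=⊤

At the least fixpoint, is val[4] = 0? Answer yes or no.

no

Worklist (17 pops):
  #1 pop 0: in=3 → 0 (was ⊥); enqueue []
  #2 pop 1: in=3 → 3 (was ⊥); enqueue [0]
  #3 pop 2: in=3 → ⊤ (was 3); enqueue [1]
  #4 pop 3: in=1 → 5 (was ⊥); enqueue [2]
  #5 pop 4: in=⊤ → ⊤ (was ⊥); enqueue []
  #6 pop 5: in=⊤ → ⊤ (was 1); enqueue [3]
  #7 pop 6: in=3 → 4 (was ⊥); enqueue []
  #8 pop 7: in=⊤ → ⊤ (was ⊥); enqueue []
  #9 pop 0: in=⊤ → ⊤ (was 0); enqueue [4,7]
  #10 pop 1: in=⊤ → ⊤ (was 3); enqueue [0,6]
  #11 pop 2: in=⊤ → ⊤ (no change)
  #12 pop 3: in=⊤ → ⊤ (was 5); enqueue [2]
  #13 pop 4: in=⊤ → ⊤ (no change)
  #14 pop 7: in=⊤ → ⊤ (no change)
  #15 pop 0: in=⊤ → ⊤ (no change)
  #16 pop 6: in=⊤ → ⊤ (was 4); enqueue []
  #17 pop 2: in=⊤ → ⊤ (no change)

Fixpoint:
  val[0] = ⊤
  val[1] = ⊤
  val[2] = ⊤
  val[3] = ⊤
  val[4] = ⊤
  val[5] = ⊤
  val[6] = ⊤
  val[7] = ⊤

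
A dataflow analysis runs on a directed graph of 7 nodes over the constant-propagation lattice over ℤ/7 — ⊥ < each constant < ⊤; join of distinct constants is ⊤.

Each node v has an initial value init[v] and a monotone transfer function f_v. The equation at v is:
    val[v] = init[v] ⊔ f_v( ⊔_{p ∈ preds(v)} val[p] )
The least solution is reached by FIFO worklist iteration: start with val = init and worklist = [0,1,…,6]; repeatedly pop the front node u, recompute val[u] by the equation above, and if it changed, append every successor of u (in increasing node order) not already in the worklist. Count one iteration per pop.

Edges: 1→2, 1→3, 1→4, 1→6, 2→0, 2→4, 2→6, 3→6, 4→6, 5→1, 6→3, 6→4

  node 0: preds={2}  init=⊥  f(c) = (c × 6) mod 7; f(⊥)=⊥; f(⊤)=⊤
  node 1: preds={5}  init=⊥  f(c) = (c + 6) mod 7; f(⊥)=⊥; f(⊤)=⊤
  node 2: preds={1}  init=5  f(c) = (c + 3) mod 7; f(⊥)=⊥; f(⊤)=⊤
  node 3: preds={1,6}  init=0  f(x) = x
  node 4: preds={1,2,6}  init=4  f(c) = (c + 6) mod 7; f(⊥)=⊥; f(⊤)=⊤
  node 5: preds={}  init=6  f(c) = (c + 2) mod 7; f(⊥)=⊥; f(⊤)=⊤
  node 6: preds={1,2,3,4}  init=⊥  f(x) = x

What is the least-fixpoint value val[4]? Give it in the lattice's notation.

Worklist (10 pops):
  #1 pop 0: in=5 → 2 (was ⊥); enqueue []
  #2 pop 1: in=6 → 5 (was ⊥); enqueue []
  #3 pop 2: in=5 → ⊤ (was 5); enqueue [0]
  #4 pop 3: in=5 → ⊤ (was 0); enqueue []
  #5 pop 4: in=⊤ → ⊤ (was 4); enqueue []
  #6 pop 5: in=⊥ → 6 (no change)
  #7 pop 6: in=⊤ → ⊤ (was ⊥); enqueue [3,4]
  #8 pop 0: in=⊤ → ⊤ (was 2); enqueue []
  #9 pop 3: in=⊤ → ⊤ (no change)
  #10 pop 4: in=⊤ → ⊤ (no change)

Fixpoint:
  val[0] = ⊤
  val[1] = 5
  val[2] = ⊤
  val[3] = ⊤
  val[4] = ⊤
  val[5] = 6
  val[6] = ⊤

⊤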